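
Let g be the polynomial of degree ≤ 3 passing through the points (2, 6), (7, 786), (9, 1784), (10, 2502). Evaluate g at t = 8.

1218

Write g(t) = at^3 + bt^2 + ct + d. Substituting each data point gives a linear system:
  8a + 4b + 2c + d = 6
  343a + 49b + 7c + d = 786
  729a + 81b + 9c + d = 1784
  1000a + 100b + 10c + d = 2502
Solving the system yields a = 3, b = -5, c = 0, d = 2.
So g(t) = 3t^3 - 5t^2 + 2.
Then g(8) = 1218.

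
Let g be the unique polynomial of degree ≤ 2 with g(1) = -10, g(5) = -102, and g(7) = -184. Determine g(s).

g(s) = -3s^2 - 5s - 2

Write g(s) = as^2 + bs + c. Substituting each data point gives a linear system:
  a + b + c = -10
  25a + 5b + c = -102
  49a + 7b + c = -184
Solving the system yields a = -3, b = -5, c = -2.
So g(s) = -3s^2 - 5s - 2.
Check: g(1) = -10. ✓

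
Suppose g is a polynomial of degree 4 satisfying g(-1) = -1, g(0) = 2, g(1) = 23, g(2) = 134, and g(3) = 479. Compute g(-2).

Write g(s) = as^4 + bs^3 + cs^2 + ds + e. Substituting each data point gives a linear system:
  a - b + c - d + e = -1
  e = 2
  a + b + c + d + e = 23
  16a + 8b + 4c + 2d + e = 134
  81a + 27b + 9c + 3d + e = 479
Solving the system yields a = 3, b = 6, c = 6, d = 6, e = 2.
So g(s) = 3s^4 + 6s^3 + 6s^2 + 6s + 2.
Then g(-2) = 14.

14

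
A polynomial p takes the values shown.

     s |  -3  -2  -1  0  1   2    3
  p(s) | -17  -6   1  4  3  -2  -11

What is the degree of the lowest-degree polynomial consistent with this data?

2

Forward differences of the values at s = -3, -2, -1, 0, 1, 2, 3:
  p  : -17  -6  1  4  3  -2  -11
  Δ  : 11  7  3  -1  -5  -9
  Δ^2: -4  -4  -4  -4  -4
  Δ^3: 0  0  0  0
  Δ^4: 0  0  0
  Δ^5: 0  0
  Δ^6: 0
The second differences are constant (-4) and nonzero, while all higher differences vanish, so the minimal degree is 2.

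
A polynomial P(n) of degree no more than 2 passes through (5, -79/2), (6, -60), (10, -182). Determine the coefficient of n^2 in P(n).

-2

Write P(n) = an^2 + bn + c. Substituting each data point gives a linear system:
  25a + 5b + c = -79/2
  36a + 6b + c = -60
  100a + 10b + c = -182
Solving the system yields a = -2, b = 3/2, c = 3.
So P(n) = -2n^2 + (3/2)n + 3.
The leading coefficient is -2.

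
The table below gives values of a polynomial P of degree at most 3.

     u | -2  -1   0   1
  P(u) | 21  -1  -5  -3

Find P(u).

P(u) = -2u^3 + 3u^2 + u - 5

Using the Lagrange interpolation formula with nodes -2, -1, 0, 1:
  L_0(u) = (u + 1)u(u - 1) / -6
  L_1(u) = (u + 2)u(u - 1) / 2
  L_2(u) = (u + 2)(u + 1)(u - 1) / -2
  L_3(u) = (u + 2)(u + 1)u / 6
Then P(u) = 21·L_0(u) - 1·L_1(u) - 5·L_2(u) - 3·L_3(u).
Expanding and collecting terms gives P(u) = -2u^3 + 3u^2 + u - 5.
Check: P(-2) = 21. ✓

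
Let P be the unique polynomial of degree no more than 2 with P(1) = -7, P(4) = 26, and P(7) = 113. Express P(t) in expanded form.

P(t) = 3t^2 - 4t - 6

Write P(t) = at^2 + bt + c. Substituting each data point gives a linear system:
  a + b + c = -7
  16a + 4b + c = 26
  49a + 7b + c = 113
Solving the system yields a = 3, b = -4, c = -6.
So P(t) = 3t^2 - 4t - 6.
Check: P(7) = 113. ✓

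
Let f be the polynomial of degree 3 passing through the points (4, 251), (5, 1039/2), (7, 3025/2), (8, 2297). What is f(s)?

f(s) = 5s^3 - 4s^2 - (1/2)s - 3

Write f(s) = as^3 + bs^2 + cs + d. Substituting each data point gives a linear system:
  64a + 16b + 4c + d = 251
  125a + 25b + 5c + d = 1039/2
  343a + 49b + 7c + d = 3025/2
  512a + 64b + 8c + d = 2297
Solving the system yields a = 5, b = -4, c = -1/2, d = -3.
So f(s) = 5s³ - 4s² - (1/2)s - 3.
Check: f(7) = 3025/2. ✓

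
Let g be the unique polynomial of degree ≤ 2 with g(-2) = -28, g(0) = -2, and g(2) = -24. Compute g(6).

-212

Using the Lagrange interpolation formula with nodes -2, 0, 2:
  L_0(t) = t(t - 2) / 8
  L_1(t) = (t + 2)(t - 2) / -4
  L_2(t) = (t + 2)t / 8
Then g(t) = -28·L_0(t) - 2·L_1(t) - 24·L_2(t).
Expanding and collecting terms gives g(t) = -6t^2 + t - 2.
Evaluating at t = 6: g(6) = -212.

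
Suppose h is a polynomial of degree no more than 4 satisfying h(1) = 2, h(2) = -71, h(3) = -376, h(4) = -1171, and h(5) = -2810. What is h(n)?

h(n) = -4n^4 - 3n^3 + 2n^2 + 2n + 5

Using the Lagrange interpolation formula with nodes 1, 2, 3, 4, 5:
  L_0(n) = (n - 2)(n - 3)(n - 4)(n - 5) / 24
  L_1(n) = (n - 1)(n - 3)(n - 4)(n - 5) / -6
  L_2(n) = (n - 1)(n - 2)(n - 4)(n - 5) / 4
  L_3(n) = (n - 1)(n - 2)(n - 3)(n - 5) / -6
  L_4(n) = (n - 1)(n - 2)(n - 3)(n - 4) / 24
Then h(n) = 2·L_0(n) - 71·L_1(n) - 376·L_2(n) - 1171·L_3(n) - 2810·L_4(n).
Expanding and collecting terms gives h(n) = -4n^4 - 3n^3 + 2n^2 + 2n + 5.
Check: h(2) = -71. ✓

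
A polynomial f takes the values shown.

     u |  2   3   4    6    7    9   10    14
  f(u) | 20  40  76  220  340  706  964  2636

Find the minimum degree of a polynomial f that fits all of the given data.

Divided differences on the nodes 2, 3, 4, 6, 7, 9, 10, 14:
  order 0: 20  40  76  220  340  706  964  2636
  order 1: 20  36  72  120  183  258  418
  order 2: 8  12  16  21  25  32
  order 3: 1  1  1  1  1
  order 4: 0  0  0  0
  order 5: 0  0  0
  order 6: 0  0
  order 7: 0
The order-3 divided differences are all 1 (nonzero) and every higher order vanishes, so the data lies on a polynomial of degree exactly 3.

3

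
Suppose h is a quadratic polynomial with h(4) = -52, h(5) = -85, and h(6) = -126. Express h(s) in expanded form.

h(s) = -4s^2 + 3s

Using the Lagrange interpolation formula with nodes 4, 5, 6:
  L_0(s) = (s - 5)(s - 6) / 2
  L_1(s) = (s - 4)(s - 6) / -1
  L_2(s) = (s - 4)(s - 5) / 2
Then h(s) = -52·L_0(s) - 85·L_1(s) - 126·L_2(s).
Expanding and collecting terms gives h(s) = -4s^2 + 3s.
Check: h(5) = -85. ✓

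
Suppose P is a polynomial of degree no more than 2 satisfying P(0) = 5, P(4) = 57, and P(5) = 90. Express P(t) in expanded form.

P(t) = 4t^2 - 3t + 5

Using the Lagrange interpolation formula with nodes 0, 4, 5:
  L_0(t) = (t - 4)(t - 5) / 20
  L_1(t) = t(t - 5) / -4
  L_2(t) = t(t - 4) / 5
Then P(t) = 5·L_0(t) + 57·L_1(t) + 90·L_2(t).
Expanding and collecting terms gives P(t) = 4t² - 3t + 5.
Check: P(5) = 90. ✓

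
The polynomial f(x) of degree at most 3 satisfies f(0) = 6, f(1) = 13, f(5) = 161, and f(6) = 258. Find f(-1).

Write f(x) = ax^3 + bx^2 + cx + d. Substituting each data point gives a linear system:
  d = 6
  a + b + c + d = 13
  125a + 25b + 5c + d = 161
  216a + 36b + 6c + d = 258
Solving the system yields a = 1, b = 0, c = 6, d = 6.
So f(x) = x³ + 6x + 6.
Then f(-1) = -1.

-1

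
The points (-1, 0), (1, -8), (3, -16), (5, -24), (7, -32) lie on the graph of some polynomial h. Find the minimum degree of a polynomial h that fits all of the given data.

1

Forward differences of the values at x = -1, 1, 3, 5, 7:
  h  : 0  -8  -16  -24  -32
  Δ  : -8  -8  -8  -8
  Δ^2: 0  0  0
  Δ^3: 0  0
  Δ^4: 0
The first differences are constant (-8) and nonzero, while all higher differences vanish, so the minimal degree is 1.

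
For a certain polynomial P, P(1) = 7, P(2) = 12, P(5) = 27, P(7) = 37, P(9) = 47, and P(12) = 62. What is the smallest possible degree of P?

Divided differences on the nodes 1, 2, 5, 7, 9, 12:
  order 0: 7  12  27  37  47  62
  order 1: 5  5  5  5  5
  order 2: 0  0  0  0
  order 3: 0  0  0
  order 4: 0  0
  order 5: 0
The order-1 divided differences are all 5 (nonzero) and every higher order vanishes, so the data lies on a polynomial of degree exactly 1.

1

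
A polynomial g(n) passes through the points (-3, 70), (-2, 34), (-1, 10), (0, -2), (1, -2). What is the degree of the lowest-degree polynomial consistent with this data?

Forward differences of the values at n = -3, -2, -1, 0, 1:
  g  : 70  34  10  -2  -2
  Δ  : -36  -24  -12  0
  Δ^2: 12  12  12
  Δ^3: 0  0
  Δ^4: 0
The second differences are constant (12) and nonzero, while all higher differences vanish, so the minimal degree is 2.

2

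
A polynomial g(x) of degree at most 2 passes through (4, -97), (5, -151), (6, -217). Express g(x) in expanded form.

g(x) = -6x^2 - 1

Using the Lagrange interpolation formula with nodes 4, 5, 6:
  L_0(x) = (x - 5)(x - 6) / 2
  L_1(x) = (x - 4)(x - 6) / -1
  L_2(x) = (x - 4)(x - 5) / 2
Then g(x) = -97·L_0(x) - 151·L_1(x) - 217·L_2(x).
Expanding and collecting terms gives g(x) = -6x^2 - 1.
Check: g(5) = -151. ✓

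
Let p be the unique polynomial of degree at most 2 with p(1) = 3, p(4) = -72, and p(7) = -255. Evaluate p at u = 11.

-667

Write p(u) = au^2 + bu + c. Substituting each data point gives a linear system:
  a + b + c = 3
  16a + 4b + c = -72
  49a + 7b + c = -255
Solving the system yields a = -6, b = 5, c = 4.
So p(u) = -6u^2 + 5u + 4.
Then p(11) = -667.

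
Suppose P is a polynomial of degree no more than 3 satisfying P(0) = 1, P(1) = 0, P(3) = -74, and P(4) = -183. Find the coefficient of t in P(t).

2

Write P(t) = at^3 + bt^2 + ct + d. Substituting each data point gives a linear system:
  d = 1
  a + b + c + d = 0
  27a + 9b + 3c + d = -74
  64a + 16b + 4c + d = -183
Solving the system yields a = -3, b = 0, c = 2, d = 1.
So P(t) = -3t³ + 2t + 1.
The coefficient of t is 2.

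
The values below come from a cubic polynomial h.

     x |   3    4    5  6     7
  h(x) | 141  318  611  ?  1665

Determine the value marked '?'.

1050

The 4 known points determine the degree-3 polynomial uniquely.
Write h(x) = ax^3 + bx^2 + cx + d. Substituting each data point gives a linear system:
  27a + 9b + 3c + d = 141
  64a + 16b + 4c + d = 318
  125a + 25b + 5c + d = 611
  343a + 49b + 7c + d = 1665
Solving the system yields a = 5, b = -2, c = 6, d = 6.
So h(x) = 5x³ - 2x² + 6x + 6.
Then h(6) = 1050.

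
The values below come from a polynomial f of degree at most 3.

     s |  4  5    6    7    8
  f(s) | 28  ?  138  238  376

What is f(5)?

On equispaced nodes a degree-3 polynomial has vanishing fourth forward difference, so
  f(4) - 4·f(5) + 6·f(6) - 4·f(7) + f(8) = 0.
Substituting the known values and solving for f(5):
  -4·f(5) = -280
  f(5) = 70.

70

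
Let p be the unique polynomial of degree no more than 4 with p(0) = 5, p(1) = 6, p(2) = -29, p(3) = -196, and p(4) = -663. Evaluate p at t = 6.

Using the Lagrange interpolation formula with nodes 0, 1, 2, 3, 4:
  L_0(t) = (t - 1)(t - 2)(t - 3)(t - 4) / 24
  L_1(t) = t(t - 2)(t - 3)(t - 4) / -6
  L_2(t) = t(t - 1)(t - 3)(t - 4) / 4
  L_3(t) = t(t - 1)(t - 2)(t - 4) / -6
  L_4(t) = t(t - 1)(t - 2)(t - 3) / 24
Then p(t) = 5·L_0(t) + 6·L_1(t) - 29·L_2(t) - 196·L_3(t) - 663·L_4(t).
Expanding and collecting terms gives p(t) = -3t⁴ + 2t³ - 3t² + 5t + 5.
Evaluating at t = 6: p(6) = -3529.

-3529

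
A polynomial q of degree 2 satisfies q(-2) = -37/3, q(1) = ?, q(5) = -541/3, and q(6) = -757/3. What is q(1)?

The 3 known points determine the degree-2 polynomial uniquely.
Write q(n) = an^2 + bn + c. Substituting each data point gives a linear system:
  4a - 2b + c = -37/3
  25a + 5b + c = -541/3
  36a + 6b + c = -757/3
Solving the system yields a = -6, b = -6, c = -1/3.
So q(n) = -6n² - 6n - 1/3.
Then q(1) = -37/3.

-37/3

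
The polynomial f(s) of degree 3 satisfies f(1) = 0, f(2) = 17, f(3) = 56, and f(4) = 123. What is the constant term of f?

Write f(s) = as^3 + bs^2 + cs + d. Substituting each data point gives a linear system:
  a + b + c + d = 0
  8a + 4b + 2c + d = 17
  27a + 9b + 3c + d = 56
  64a + 16b + 4c + d = 123
Solving the system yields a = 1, b = 5, c = -5, d = -1.
So f(s) = s^3 + 5s^2 - 5s - 1.
The constant term is -1.

-1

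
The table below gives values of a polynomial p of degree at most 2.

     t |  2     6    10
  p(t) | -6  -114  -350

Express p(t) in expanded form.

Write p(t) = at^2 + bt + c. Substituting each data point gives a linear system:
  4a + 2b + c = -6
  36a + 6b + c = -114
  100a + 10b + c = -350
Solving the system yields a = -4, b = 5, c = 0.
So p(t) = -4t² + 5t.
Check: p(10) = -350. ✓

p(t) = -4t^2 + 5t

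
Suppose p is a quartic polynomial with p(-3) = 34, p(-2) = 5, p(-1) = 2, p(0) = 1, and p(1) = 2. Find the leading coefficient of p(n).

1

Write p(n) = an^4 + bn^3 + cn^2 + dn + e. Substituting each data point gives a linear system:
  81a - 27b + 9c - 3d + e = 34
  16a - 8b + 4c - 2d + e = 5
  a - b + c - d + e = 2
  e = 1
  a + b + c + d + e = 2
Solving the system yields a = 1, b = 2, c = 0, d = -2, e = 1.
So p(n) = n^4 + 2n^3 - 2n + 1.
The leading coefficient is 1.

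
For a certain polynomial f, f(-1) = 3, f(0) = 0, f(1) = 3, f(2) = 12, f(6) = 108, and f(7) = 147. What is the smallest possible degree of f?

Divided differences on the nodes -1, 0, 1, 2, 6, 7:
  order 0: 3  0  3  12  108  147
  order 1: -3  3  9  24  39
  order 2: 3  3  3  3
  order 3: 0  0  0
  order 4: 0  0
  order 5: 0
The order-2 divided differences are all 3 (nonzero) and every higher order vanishes, so the data lies on a polynomial of degree exactly 2.

2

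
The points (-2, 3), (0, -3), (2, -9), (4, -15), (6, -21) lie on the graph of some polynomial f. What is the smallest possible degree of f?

1

Forward differences of the values at t = -2, 0, 2, 4, 6:
  f  : 3  -3  -9  -15  -21
  Δ  : -6  -6  -6  -6
  Δ^2: 0  0  0
  Δ^3: 0  0
  Δ^4: 0
The first differences are constant (-6) and nonzero, while all higher differences vanish, so the minimal degree is 1.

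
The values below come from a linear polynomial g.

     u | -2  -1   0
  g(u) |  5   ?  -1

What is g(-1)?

On equispaced nodes a degree-1 polynomial has vanishing second forward difference, so
  g(-2) - 2·g(-1) + g(0) = 0.
Substituting the known values and solving for g(-1):
  -2·g(-1) = -4
  g(-1) = 2.

2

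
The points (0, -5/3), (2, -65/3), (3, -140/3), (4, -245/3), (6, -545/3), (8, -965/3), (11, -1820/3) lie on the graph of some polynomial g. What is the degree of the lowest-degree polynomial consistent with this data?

Divided differences on the nodes 0, 2, 3, 4, 6, 8, 11:
  order 0: -5/3  -65/3  -140/3  -245/3  -545/3  -965/3  -1820/3
  order 1: -10  -25  -35  -50  -70  -95
  order 2: -5  -5  -5  -5  -5
  order 3: 0  0  0  0
  order 4: 0  0  0
  order 5: 0  0
  order 6: 0
The order-2 divided differences are all -5 (nonzero) and every higher order vanishes, so the data lies on a polynomial of degree exactly 2.

2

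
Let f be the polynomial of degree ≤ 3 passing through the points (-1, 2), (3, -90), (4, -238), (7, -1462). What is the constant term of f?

Write f(n) = an^3 + bn^2 + cn + d. Substituting each data point gives a linear system:
  -a + b - c + d = 2
  27a + 9b + 3c + d = -90
  64a + 16b + 4c + d = -238
  343a + 49b + 7c + d = -1462
Solving the system yields a = -5, b = 5, c = 2, d = -6.
So f(n) = -5n^3 + 5n^2 + 2n - 6.
The constant term is -6.

-6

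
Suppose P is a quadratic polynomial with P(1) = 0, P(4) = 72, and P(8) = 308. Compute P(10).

486

Write P(x) = ax^2 + bx + c. Substituting each data point gives a linear system:
  a + b + c = 0
  16a + 4b + c = 72
  64a + 8b + c = 308
Solving the system yields a = 5, b = -1, c = -4.
So P(x) = 5x^2 - x - 4.
Then P(10) = 486.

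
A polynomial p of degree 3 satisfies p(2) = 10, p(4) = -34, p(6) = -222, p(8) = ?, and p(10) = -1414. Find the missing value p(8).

-650

The 4 known points determine the degree-3 polynomial uniquely.
Write p(u) = au^3 + bu^2 + cu + d. Substituting each data point gives a linear system:
  8a + 4b + 2c + d = 10
  64a + 16b + 4c + d = -34
  216a + 36b + 6c + d = -222
  1000a + 100b + 10c + d = -1414
Solving the system yields a = -2, b = 6, c = -2, d = 6.
So p(u) = -2u^3 + 6u^2 - 2u + 6.
Then p(8) = -650.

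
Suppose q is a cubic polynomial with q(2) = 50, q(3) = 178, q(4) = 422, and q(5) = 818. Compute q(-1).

2

Write q(n) = an^3 + bn^2 + cn + d. Substituting each data point gives a linear system:
  8a + 4b + 2c + d = 50
  27a + 9b + 3c + d = 178
  64a + 16b + 4c + d = 422
  125a + 25b + 5c + d = 818
Solving the system yields a = 6, b = 4, c = -6, d = -2.
So q(n) = 6n^3 + 4n^2 - 6n - 2.
Then q(-1) = 2.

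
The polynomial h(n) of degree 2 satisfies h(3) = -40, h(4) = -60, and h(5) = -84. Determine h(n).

Write h(n) = an^2 + bn + c. Substituting each data point gives a linear system:
  9a + 3b + c = -40
  16a + 4b + c = -60
  25a + 5b + c = -84
Solving the system yields a = -2, b = -6, c = -4.
So h(n) = -2n^2 - 6n - 4.
Check: h(3) = -40. ✓

h(n) = -2n^2 - 6n - 4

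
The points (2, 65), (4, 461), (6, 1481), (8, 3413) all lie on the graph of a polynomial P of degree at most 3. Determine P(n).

P(n) = 6n^3 + 6n^2 - 6n + 5

Write P(n) = an^3 + bn^2 + cn + d. Substituting each data point gives a linear system:
  8a + 4b + 2c + d = 65
  64a + 16b + 4c + d = 461
  216a + 36b + 6c + d = 1481
  512a + 64b + 8c + d = 3413
Solving the system yields a = 6, b = 6, c = -6, d = 5.
So P(n) = 6n³ + 6n² - 6n + 5.
Check: P(8) = 3413. ✓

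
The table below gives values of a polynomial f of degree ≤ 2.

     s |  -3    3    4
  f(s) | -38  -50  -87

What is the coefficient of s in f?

-2

Write f(s) = as^2 + bs + c. Substituting each data point gives a linear system:
  9a - 3b + c = -38
  9a + 3b + c = -50
  16a + 4b + c = -87
Solving the system yields a = -5, b = -2, c = 1.
So f(s) = -5s^2 - 2s + 1.
The coefficient of s is -2.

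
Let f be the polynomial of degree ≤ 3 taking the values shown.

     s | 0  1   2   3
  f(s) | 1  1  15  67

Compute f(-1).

-9

Forward differences of the values at s = 0, 1, 2, 3:
  f  : 1  1  15  67
  Δ  : 0  14  52
  Δ^2: 14  38
  Δ^3: 24
The third differences are constant, confirming degree 3.
Interpolating (Newton forward form) and evaluating at s = -1 gives f(-1) = -9.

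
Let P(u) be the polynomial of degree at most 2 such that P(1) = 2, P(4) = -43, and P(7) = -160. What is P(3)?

-20

Using the Lagrange interpolation formula with nodes 1, 4, 7:
  L_0(u) = (u - 4)(u - 7) / 18
  L_1(u) = (u - 1)(u - 7) / -9
  L_2(u) = (u - 1)(u - 4) / 18
Then P(u) = 2·L_0(u) - 43·L_1(u) - 160·L_2(u).
Expanding and collecting terms gives P(u) = -4u^2 + 5u + 1.
Evaluating at u = 3: P(3) = -20.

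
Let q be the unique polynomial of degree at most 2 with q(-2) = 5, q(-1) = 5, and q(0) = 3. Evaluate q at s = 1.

Using the Lagrange interpolation formula with nodes -2, -1, 0:
  L_0(s) = (s + 1)s / 2
  L_1(s) = (s + 2)s / -1
  L_2(s) = (s + 2)(s + 1) / 2
Then q(s) = 5·L_0(s) + 5·L_1(s) + 3·L_2(s).
Expanding and collecting terms gives q(s) = -s² - 3s + 3.
Evaluating at s = 1: q(1) = -1.

-1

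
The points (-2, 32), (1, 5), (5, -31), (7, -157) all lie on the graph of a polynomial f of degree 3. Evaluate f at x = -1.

11

Write f(x) = ax^3 + bx^2 + cx + d. Substituting each data point gives a linear system:
  -8a + 4b - 2c + d = 32
  a + b + c + d = 5
  125a + 25b + 5c + d = -31
  343a + 49b + 7c + d = -157
Solving the system yields a = -1, b = 4, c = -2, d = 4.
So f(x) = -x³ + 4x² - 2x + 4.
Then f(-1) = 11.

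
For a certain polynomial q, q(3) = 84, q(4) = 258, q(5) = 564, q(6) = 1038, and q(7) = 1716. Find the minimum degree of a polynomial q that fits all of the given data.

Forward differences of the values at x = 3, 4, 5, 6, 7:
  q  : 84  258  564  1038  1716
  Δ  : 174  306  474  678
  Δ^2: 132  168  204
  Δ^3: 36  36
  Δ^4: 0
The third differences are constant (36) and nonzero, while all higher differences vanish, so the minimal degree is 3.

3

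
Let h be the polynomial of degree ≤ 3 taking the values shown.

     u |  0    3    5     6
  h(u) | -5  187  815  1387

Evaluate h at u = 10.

Write h(u) = au^3 + bu^2 + cu + d. Substituting each data point gives a linear system:
  d = -5
  27a + 9b + 3c + d = 187
  125a + 25b + 5c + d = 815
  216a + 36b + 6c + d = 1387
Solving the system yields a = 6, b = 2, c = 4, d = -5.
So h(u) = 6u³ + 2u² + 4u - 5.
Then h(10) = 6235.

6235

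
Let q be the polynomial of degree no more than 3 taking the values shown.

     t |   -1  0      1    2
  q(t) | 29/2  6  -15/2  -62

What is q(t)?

q(t) = -6t^3 - (5/2)t^2 - 5t + 6

Using the Lagrange interpolation formula with nodes -1, 0, 1, 2:
  L_0(t) = t(t - 1)(t - 2) / -6
  L_1(t) = (t + 1)(t - 1)(t - 2) / 2
  L_2(t) = (t + 1)t(t - 2) / -2
  L_3(t) = (t + 1)t(t - 1) / 6
Then q(t) = 29/2·L_0(t) + 6·L_1(t) - 15/2·L_2(t) - 62·L_3(t).
Expanding and collecting terms gives q(t) = -6t^3 - (5/2)t^2 - 5t + 6.
Check: q(2) = -62. ✓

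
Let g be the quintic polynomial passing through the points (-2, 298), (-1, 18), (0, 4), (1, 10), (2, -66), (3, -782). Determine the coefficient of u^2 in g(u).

Write g(u) = au^5 + bu^4 + cu^3 + du^2 + eu + k. Substituting each data point gives a linear system:
  -32a + 16b - 8c + 4d - 2e + k = 298
  -a + b - c + d - e + k = 18
  k = 4
  a + b + c + d + e + k = 10
  32a + 16b + 8c + 4d + 2e + k = -66
  243a + 81b + 27c + 9d + 3e + k = -782
Solving the system yields a = -5, b = 6, c = -4, d = 4, e = 5, k = 4.
So g(u) = -5u^5 + 6u^4 - 4u^3 + 4u^2 + 5u + 4.
The coefficient of u^2 is 4.

4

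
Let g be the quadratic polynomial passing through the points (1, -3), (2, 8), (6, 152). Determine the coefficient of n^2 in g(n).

5

Write g(n) = an^2 + bn + c. Substituting each data point gives a linear system:
  a + b + c = -3
  4a + 2b + c = 8
  36a + 6b + c = 152
Solving the system yields a = 5, b = -4, c = -4.
So g(n) = 5n^2 - 4n - 4.
The leading coefficient is 5.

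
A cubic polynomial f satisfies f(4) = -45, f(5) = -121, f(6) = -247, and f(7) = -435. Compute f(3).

-7

Forward differences of the values at u = 4, 5, 6, 7:
  f  : -45  -121  -247  -435
  Δ  : -76  -126  -188
  Δ^2: -50  -62
  Δ^3: -12
The third differences are constant, confirming degree 3.
Interpolating (Newton forward form) and evaluating at u = 3 gives f(3) = -7.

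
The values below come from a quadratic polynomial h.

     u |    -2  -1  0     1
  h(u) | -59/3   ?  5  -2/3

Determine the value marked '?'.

-4/3

The 3 known points determine the degree-2 polynomial uniquely.
Write h(u) = au^2 + bu + c. Substituting each data point gives a linear system:
  4a - 2b + c = -59/3
  c = 5
  a + b + c = -2/3
Solving the system yields a = -6, b = 1/3, c = 5.
So h(u) = -6u² + (1/3)u + 5.
Then h(-1) = -4/3.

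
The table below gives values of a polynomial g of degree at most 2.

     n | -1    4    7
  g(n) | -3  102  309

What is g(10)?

624

Using the Lagrange interpolation formula with nodes -1, 4, 7:
  L_0(n) = (n - 4)(n - 7) / 40
  L_1(n) = (n + 1)(n - 7) / -15
  L_2(n) = (n + 1)(n - 4) / 24
Then g(n) = -3·L_0(n) + 102·L_1(n) + 309·L_2(n).
Expanding and collecting terms gives g(n) = 6n² + 3n - 6.
Evaluating at n = 10: g(10) = 624.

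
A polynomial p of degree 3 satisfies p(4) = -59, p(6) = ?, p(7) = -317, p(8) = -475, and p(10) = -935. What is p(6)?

-199

The 4 known points determine the degree-3 polynomial uniquely.
Write p(s) = as^3 + bs^2 + cs + d. Substituting each data point gives a linear system:
  64a + 16b + 4c + d = -59
  343a + 49b + 7c + d = -317
  512a + 64b + 8c + d = -475
  1000a + 100b + 10c + d = -935
Solving the system yields a = -1, b = 1, c = -4, d = 5.
So p(s) = -s³ + s² - 4s + 5.
Then p(6) = -199.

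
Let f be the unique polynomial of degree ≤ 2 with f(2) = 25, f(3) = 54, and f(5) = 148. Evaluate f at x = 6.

Using the Lagrange interpolation formula with nodes 2, 3, 5:
  L_0(x) = (x - 3)(x - 5) / 3
  L_1(x) = (x - 2)(x - 5) / -2
  L_2(x) = (x - 2)(x - 3) / 6
Then f(x) = 25·L_0(x) + 54·L_1(x) + 148·L_2(x).
Expanding and collecting terms gives f(x) = 6x^2 - x + 3.
Evaluating at x = 6: f(6) = 213.

213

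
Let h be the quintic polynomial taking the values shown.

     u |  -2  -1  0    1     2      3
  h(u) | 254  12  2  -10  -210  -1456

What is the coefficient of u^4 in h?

2

Write h(u) = au^5 + bu^4 + cu^3 + du^2 + eu + k. Substituting each data point gives a linear system:
  -32a + 16b - 8c + 4d - 2e + k = 254
  -a + b - c + d - e + k = 12
  k = 2
  a + b + c + d + e + k = -10
  32a + 16b + 8c + 4d + 2e + k = -210
  243a + 81b + 27c + 9d + 3e + k = -1456
Solving the system yields a = -6, b = 2, c = -5, d = -3, e = 0, k = 2.
So h(u) = -6u^5 + 2u^4 - 5u^3 - 3u^2 + 2.
The coefficient of u^4 is 2.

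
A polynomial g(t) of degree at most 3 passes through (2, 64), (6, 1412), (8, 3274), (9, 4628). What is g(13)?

13704

Write g(t) = at^3 + bt^2 + ct + d. Substituting each data point gives a linear system:
  8a + 4b + 2c + d = 64
  216a + 36b + 6c + d = 1412
  512a + 64b + 8c + d = 3274
  729a + 81b + 9c + d = 4628
Solving the system yields a = 6, b = 3, c = 1, d = 2.
So g(t) = 6t^3 + 3t^2 + t + 2.
Then g(13) = 13704.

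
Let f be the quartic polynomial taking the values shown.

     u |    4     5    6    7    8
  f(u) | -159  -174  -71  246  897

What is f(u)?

f(u) = u^4 - 6u^3 - 2u^2 + 1

Write f(u) = au^4 + bu^3 + cu^2 + du + e. Substituting each data point gives a linear system:
  256a + 64b + 16c + 4d + e = -159
  625a + 125b + 25c + 5d + e = -174
  1296a + 216b + 36c + 6d + e = -71
  2401a + 343b + 49c + 7d + e = 246
  4096a + 512b + 64c + 8d + e = 897
Solving the system yields a = 1, b = -6, c = -2, d = 0, e = 1.
So f(u) = u⁴ - 6u³ - 2u² + 1.
Check: f(6) = -71. ✓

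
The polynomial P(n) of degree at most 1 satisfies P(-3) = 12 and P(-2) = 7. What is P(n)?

Using the Lagrange interpolation formula with nodes -3, -2:
  L_0(n) = (n + 2) / -1
  L_1(n) = (n + 3) / 1
Then P(n) = 12·L_0(n) + 7·L_1(n).
Expanding and collecting terms gives P(n) = -5n - 3.
Check: P(-2) = 7. ✓

P(n) = -5n - 3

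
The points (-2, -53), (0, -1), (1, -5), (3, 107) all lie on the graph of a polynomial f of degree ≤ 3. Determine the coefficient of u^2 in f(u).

-4

Write f(u) = au^3 + bu^2 + cu + d. Substituting each data point gives a linear system:
  -8a + 4b - 2c + d = -53
  d = -1
  a + b + c + d = -5
  27a + 9b + 3c + d = 107
Solving the system yields a = 6, b = -4, c = -6, d = -1.
So f(u) = 6u^3 - 4u^2 - 6u - 1.
The coefficient of u^2 is -4.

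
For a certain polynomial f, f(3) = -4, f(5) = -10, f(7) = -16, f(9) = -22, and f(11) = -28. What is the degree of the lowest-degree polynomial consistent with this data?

1

Forward differences of the values at x = 3, 5, 7, 9, 11:
  f  : -4  -10  -16  -22  -28
  Δ  : -6  -6  -6  -6
  Δ^2: 0  0  0
  Δ^3: 0  0
  Δ^4: 0
The first differences are constant (-6) and nonzero, while all higher differences vanish, so the minimal degree is 1.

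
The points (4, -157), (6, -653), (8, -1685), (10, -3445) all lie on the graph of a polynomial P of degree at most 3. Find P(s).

Write P(s) = as^3 + bs^2 + cs + d. Substituting each data point gives a linear system:
  64a + 16b + 4c + d = -157
  216a + 36b + 6c + d = -653
  512a + 64b + 8c + d = -1685
  1000a + 100b + 10c + d = -3445
Solving the system yields a = -4, b = 5, c = 6, d = -5.
So P(s) = -4s³ + 5s² + 6s - 5.
Check: P(6) = -653. ✓

P(s) = -4s^3 + 5s^2 + 6s - 5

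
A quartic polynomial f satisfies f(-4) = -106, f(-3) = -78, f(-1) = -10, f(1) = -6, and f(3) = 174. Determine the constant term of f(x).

-6

Write f(x) = ax^4 + bx^3 + cx^2 + dx + e. Substituting each data point gives a linear system:
  256a - 64b + 16c - 4d + e = -106
  81a - 27b + 9c - 3d + e = -78
  a - b + c - d + e = -10
  a + b + c + d + e = -6
  81a + 27b + 9c + 3d + e = 174
Solving the system yields a = 1, b = 5, c = -3, d = -3, e = -6.
So f(x) = x⁴ + 5x³ - 3x² - 3x - 6.
The constant term is -6.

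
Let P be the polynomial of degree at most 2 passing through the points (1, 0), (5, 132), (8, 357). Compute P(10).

567

Write P(u) = au^2 + bu + c. Substituting each data point gives a linear system:
  a + b + c = 0
  25a + 5b + c = 132
  64a + 8b + c = 357
Solving the system yields a = 6, b = -3, c = -3.
So P(u) = 6u² - 3u - 3.
Then P(10) = 567.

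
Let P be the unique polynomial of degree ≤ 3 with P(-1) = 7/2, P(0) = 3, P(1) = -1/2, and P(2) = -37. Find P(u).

P(u) = -5u^3 - (3/2)u^2 + 3u + 3

Write P(u) = au^3 + bu^2 + cu + d. Substituting each data point gives a linear system:
  -a + b - c + d = 7/2
  d = 3
  a + b + c + d = -1/2
  8a + 4b + 2c + d = -37
Solving the system yields a = -5, b = -3/2, c = 3, d = 3.
So P(u) = -5u^3 - (3/2)u^2 + 3u + 3.
Check: P(1) = -1/2. ✓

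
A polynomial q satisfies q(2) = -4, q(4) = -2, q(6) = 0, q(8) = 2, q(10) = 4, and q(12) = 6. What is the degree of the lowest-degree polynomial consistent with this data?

Forward differences of the values at t = 2, 4, 6, 8, 10, 12:
  q  : -4  -2  0  2  4  6
  Δ  : 2  2  2  2  2
  Δ^2: 0  0  0  0
  Δ^3: 0  0  0
  Δ^4: 0  0
  Δ^5: 0
The first differences are constant (2) and nonzero, while all higher differences vanish, so the minimal degree is 1.

1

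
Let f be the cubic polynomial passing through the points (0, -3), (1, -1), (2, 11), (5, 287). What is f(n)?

f(n) = 3n^3 - 4n^2 + 3n - 3

Write f(n) = an^3 + bn^2 + cn + d. Substituting each data point gives a linear system:
  d = -3
  a + b + c + d = -1
  8a + 4b + 2c + d = 11
  125a + 25b + 5c + d = 287
Solving the system yields a = 3, b = -4, c = 3, d = -3.
So f(n) = 3n^3 - 4n^2 + 3n - 3.
Check: f(2) = 11. ✓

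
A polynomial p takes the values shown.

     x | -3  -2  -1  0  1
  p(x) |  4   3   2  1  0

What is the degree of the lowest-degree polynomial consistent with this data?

Forward differences of the values at x = -3, -2, -1, 0, 1:
  p  : 4  3  2  1  0
  Δ  : -1  -1  -1  -1
  Δ^2: 0  0  0
  Δ^3: 0  0
  Δ^4: 0
The first differences are constant (-1) and nonzero, while all higher differences vanish, so the minimal degree is 1.

1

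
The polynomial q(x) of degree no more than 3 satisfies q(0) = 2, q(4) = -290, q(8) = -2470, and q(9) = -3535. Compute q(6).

Using the Lagrange interpolation formula with nodes 0, 4, 8, 9:
  L_0(x) = (x - 4)(x - 8)(x - 9) / -288
  L_1(x) = x(x - 8)(x - 9) / 80
  L_2(x) = x(x - 4)(x - 9) / -32
  L_3(x) = x(x - 4)(x - 8) / 45
Then q(x) = 2·L_0(x) - 290·L_1(x) - 2470·L_2(x) - 3535·L_3(x).
Expanding and collecting terms gives q(x) = -5x³ + x² + 3x + 2.
Evaluating at x = 6: q(6) = -1024.

-1024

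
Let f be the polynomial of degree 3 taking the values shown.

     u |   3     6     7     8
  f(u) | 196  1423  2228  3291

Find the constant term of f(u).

-5

Write f(u) = au^3 + bu^2 + cu + d. Substituting each data point gives a linear system:
  27a + 9b + 3c + d = 196
  216a + 36b + 6c + d = 1423
  343a + 49b + 7c + d = 2228
  512a + 64b + 8c + d = 3291
Solving the system yields a = 6, b = 3, c = 4, d = -5.
So f(u) = 6u^3 + 3u^2 + 4u - 5.
The constant term is -5.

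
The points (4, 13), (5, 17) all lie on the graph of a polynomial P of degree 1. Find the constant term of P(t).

Write P(t) = at + b. Substituting each data point gives a linear system:
  4a + b = 13
  5a + b = 17
Solving the system yields a = 4, b = -3.
So P(t) = 4t - 3.
The constant term is -3.

-3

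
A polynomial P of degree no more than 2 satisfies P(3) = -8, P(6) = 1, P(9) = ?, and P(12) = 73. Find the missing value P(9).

On equispaced nodes a degree-2 polynomial has vanishing third forward difference, so
  - P(3) + 3·P(6) - 3·P(9) + P(12) = 0.
Substituting the known values and solving for P(9):
  -3·P(9) = -84
  P(9) = 28.

28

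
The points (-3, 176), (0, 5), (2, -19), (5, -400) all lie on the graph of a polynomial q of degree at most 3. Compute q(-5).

660

Using the Lagrange interpolation formula with nodes -3, 0, 2, 5:
  L_0(n) = n(n - 2)(n - 5) / -120
  L_1(n) = (n + 3)(n - 2)(n - 5) / 30
  L_2(n) = (n + 3)n(n - 5) / -30
  L_3(n) = (n + 3)n(n - 2) / 120
Then q(n) = 176·L_0(n) + 5·L_1(n) - 19·L_2(n) - 400·L_3(n).
Expanding and collecting terms gives q(n) = -4n^3 + 5n^2 - 6n + 5.
Evaluating at n = -5: q(-5) = 660.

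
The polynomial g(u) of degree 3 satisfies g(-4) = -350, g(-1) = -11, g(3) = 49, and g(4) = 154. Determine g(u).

Using the Lagrange interpolation formula with nodes -4, -1, 3, 4:
  L_0(u) = (u + 1)(u - 3)(u - 4) / -168
  L_1(u) = (u + 4)(u - 3)(u - 4) / 60
  L_2(u) = (u + 4)(u + 1)(u - 4) / -28
  L_3(u) = (u + 4)(u + 1)(u - 3) / 40
Then g(u) = -350·L_0(u) - 11·L_1(u) + 49·L_2(u) + 154·L_3(u).
Expanding and collecting terms gives g(u) = 4u^3 - 6u^2 - u - 2.
Check: g(-1) = -11. ✓

g(u) = 4u^3 - 6u^2 - u - 2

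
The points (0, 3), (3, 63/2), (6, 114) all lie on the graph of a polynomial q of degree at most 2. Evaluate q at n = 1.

Write q(n) = an^2 + bn + c. Substituting each data point gives a linear system:
  c = 3
  9a + 3b + c = 63/2
  36a + 6b + c = 114
Solving the system yields a = 3, b = 1/2, c = 3.
So q(n) = 3n² + (1/2)n + 3.
Then q(1) = 13/2.

13/2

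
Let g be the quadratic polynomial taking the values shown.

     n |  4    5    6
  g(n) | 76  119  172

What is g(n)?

Write g(n) = an^2 + bn + c. Substituting each data point gives a linear system:
  16a + 4b + c = 76
  25a + 5b + c = 119
  36a + 6b + c = 172
Solving the system yields a = 5, b = -2, c = 4.
So g(n) = 5n^2 - 2n + 4.
Check: g(5) = 119. ✓

g(n) = 5n^2 - 2n + 4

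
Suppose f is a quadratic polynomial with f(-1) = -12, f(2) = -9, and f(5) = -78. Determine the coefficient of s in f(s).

Write f(s) = as^2 + bs + c. Substituting each data point gives a linear system:
  a - b + c = -12
  4a + 2b + c = -9
  25a + 5b + c = -78
Solving the system yields a = -4, b = 5, c = -3.
So f(s) = -4s^2 + 5s - 3.
The coefficient of s is 5.

5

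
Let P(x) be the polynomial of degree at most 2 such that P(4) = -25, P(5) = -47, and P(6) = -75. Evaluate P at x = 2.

Write P(x) = ax^2 + bx + c. Substituting each data point gives a linear system:
  16a + 4b + c = -25
  25a + 5b + c = -47
  36a + 6b + c = -75
Solving the system yields a = -3, b = 5, c = 3.
So P(x) = -3x^2 + 5x + 3.
Then P(2) = 1.

1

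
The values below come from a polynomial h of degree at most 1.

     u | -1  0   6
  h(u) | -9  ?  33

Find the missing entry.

The 2 known points determine the degree-1 polynomial uniquely.
Write h(u) = au + b. Substituting each data point gives a linear system:
  -a + b = -9
  6a + b = 33
Solving the system yields a = 6, b = -3.
So h(u) = 6u - 3.
Then h(0) = -3.

-3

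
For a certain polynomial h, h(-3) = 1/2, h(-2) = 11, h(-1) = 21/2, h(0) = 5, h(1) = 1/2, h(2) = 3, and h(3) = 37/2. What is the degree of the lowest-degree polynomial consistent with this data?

Forward differences of the values at x = -3, -2, -1, 0, 1, 2, 3:
  h  : 1/2  11  21/2  5  1/2  3  37/2
  Δ  : 21/2  -1/2  -11/2  -9/2  5/2  31/2
  Δ^2: -11  -5  1  7  13
  Δ^3: 6  6  6  6
  Δ^4: 0  0  0
  Δ^5: 0  0
  Δ^6: 0
The third differences are constant (6) and nonzero, while all higher differences vanish, so the minimal degree is 3.

3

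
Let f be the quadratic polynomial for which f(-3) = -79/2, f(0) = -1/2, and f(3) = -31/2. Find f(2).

Using the Lagrange interpolation formula with nodes -3, 0, 3:
  L_0(x) = x(x - 3) / 18
  L_1(x) = (x + 3)(x - 3) / -9
  L_2(x) = (x + 3)x / 18
Then f(x) = -79/2·L_0(x) - 1/2·L_1(x) - 31/2·L_2(x).
Expanding and collecting terms gives f(x) = -3x^2 + 4x - 1/2.
Evaluating at x = 2: f(2) = -9/2.

-9/2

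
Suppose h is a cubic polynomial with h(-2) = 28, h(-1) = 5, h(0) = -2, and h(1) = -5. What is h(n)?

h(n) = -2n^3 + 2n^2 - 3n - 2

Using the Lagrange interpolation formula with nodes -2, -1, 0, 1:
  L_0(n) = (n + 1)n(n - 1) / -6
  L_1(n) = (n + 2)n(n - 1) / 2
  L_2(n) = (n + 2)(n + 1)(n - 1) / -2
  L_3(n) = (n + 2)(n + 1)n / 6
Then h(n) = 28·L_0(n) + 5·L_1(n) - 2·L_2(n) - 5·L_3(n).
Expanding and collecting terms gives h(n) = -2n^3 + 2n^2 - 3n - 2.
Check: h(1) = -5. ✓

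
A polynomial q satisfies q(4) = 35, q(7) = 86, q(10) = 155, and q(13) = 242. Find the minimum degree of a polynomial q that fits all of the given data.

2

Forward differences of the values at n = 4, 7, 10, 13:
  q  : 35  86  155  242
  Δ  : 51  69  87
  Δ^2: 18  18
  Δ^3: 0
The second differences are constant (18) and nonzero, while all higher differences vanish, so the minimal degree is 2.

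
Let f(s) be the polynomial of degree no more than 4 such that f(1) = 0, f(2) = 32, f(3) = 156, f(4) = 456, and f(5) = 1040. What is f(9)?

9216

Using the Lagrange interpolation formula with nodes 1, 2, 3, 4, 5:
  L_0(s) = (s - 2)(s - 3)(s - 4)(s - 5) / 24
  L_1(s) = (s - 1)(s - 3)(s - 4)(s - 5) / -6
  L_2(s) = (s - 1)(s - 2)(s - 4)(s - 5) / 4
  L_3(s) = (s - 1)(s - 2)(s - 3)(s - 5) / -6
  L_4(s) = (s - 1)(s - 2)(s - 3)(s - 4) / 24
Then f(s) = 0·L_0(s) + 32·L_1(s) + 156·L_2(s) + 456·L_3(s) + 1040·L_4(s).
Expanding and collecting terms gives f(s) = s^4 + 4s^3 - 3s^2 - 2s.
Evaluating at s = 9: f(9) = 9216.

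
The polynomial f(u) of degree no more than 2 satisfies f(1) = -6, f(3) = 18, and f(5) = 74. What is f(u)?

f(u) = 4u^2 - 4u - 6

Write f(u) = au^2 + bu + c. Substituting each data point gives a linear system:
  a + b + c = -6
  9a + 3b + c = 18
  25a + 5b + c = 74
Solving the system yields a = 4, b = -4, c = -6.
So f(u) = 4u² - 4u - 6.
Check: f(3) = 18. ✓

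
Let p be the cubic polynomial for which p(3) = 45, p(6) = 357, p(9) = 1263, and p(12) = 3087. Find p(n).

p(n) = 2n^3 - 3n^2 + 5n + 3

Write p(n) = an^3 + bn^2 + cn + d. Substituting each data point gives a linear system:
  27a + 9b + 3c + d = 45
  216a + 36b + 6c + d = 357
  729a + 81b + 9c + d = 1263
  1728a + 144b + 12c + d = 3087
Solving the system yields a = 2, b = -3, c = 5, d = 3.
So p(n) = 2n^3 - 3n^2 + 5n + 3.
Check: p(6) = 357. ✓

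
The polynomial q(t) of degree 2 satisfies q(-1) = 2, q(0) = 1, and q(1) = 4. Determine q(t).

Using the Lagrange interpolation formula with nodes -1, 0, 1:
  L_0(t) = t(t - 1) / 2
  L_1(t) = (t + 1)(t - 1) / -1
  L_2(t) = (t + 1)t / 2
Then q(t) = 2·L_0(t) + 1·L_1(t) + 4·L_2(t).
Expanding and collecting terms gives q(t) = 2t^2 + t + 1.
Check: q(0) = 1. ✓

q(t) = 2t^2 + t + 1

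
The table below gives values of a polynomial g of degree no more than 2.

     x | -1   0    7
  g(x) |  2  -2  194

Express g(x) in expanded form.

g(x) = 4x^2 - 2

Using the Lagrange interpolation formula with nodes -1, 0, 7:
  L_0(x) = x(x - 7) / 8
  L_1(x) = (x + 1)(x - 7) / -7
  L_2(x) = (x + 1)x / 56
Then g(x) = 2·L_0(x) - 2·L_1(x) + 194·L_2(x).
Expanding and collecting terms gives g(x) = 4x² - 2.
Check: g(0) = -2. ✓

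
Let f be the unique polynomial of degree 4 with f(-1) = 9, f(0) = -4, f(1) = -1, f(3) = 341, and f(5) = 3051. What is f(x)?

f(x) = 6x^4 - 6x^3 + 2x^2 + x - 4

Using the Lagrange interpolation formula with nodes -1, 0, 1, 3, 5:
  L_0(x) = x(x - 1)(x - 3)(x - 5) / 48
  L_1(x) = (x + 1)(x - 1)(x - 3)(x - 5) / -15
  L_2(x) = (x + 1)x(x - 3)(x - 5) / 16
  L_3(x) = (x + 1)x(x - 1)(x - 5) / -48
  L_4(x) = (x + 1)x(x - 1)(x - 3) / 240
Then f(x) = 9·L_0(x) - 4·L_1(x) - 1·L_2(x) + 341·L_3(x) + 3051·L_4(x).
Expanding and collecting terms gives f(x) = 6x⁴ - 6x³ + 2x² + x - 4.
Check: f(0) = -4. ✓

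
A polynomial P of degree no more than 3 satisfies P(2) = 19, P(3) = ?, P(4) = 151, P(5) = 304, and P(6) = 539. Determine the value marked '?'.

The 4 known points determine the degree-3 polynomial uniquely.
Write P(n) = an^3 + bn^2 + cn + d. Substituting each data point gives a linear system:
  8a + 4b + 2c + d = 19
  64a + 16b + 4c + d = 151
  125a + 25b + 5c + d = 304
  216a + 36b + 6c + d = 539
Solving the system yields a = 3, b = -4, c = 6, d = -1.
So P(n) = 3n³ - 4n² + 6n - 1.
Then P(3) = 62.

62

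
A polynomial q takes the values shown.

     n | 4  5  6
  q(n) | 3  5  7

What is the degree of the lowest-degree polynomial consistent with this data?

Forward differences of the values at n = 4, 5, 6:
  q  : 3  5  7
  Δ  : 2  2
  Δ^2: 0
The first differences are constant (2) and nonzero, while all higher differences vanish, so the minimal degree is 1.

1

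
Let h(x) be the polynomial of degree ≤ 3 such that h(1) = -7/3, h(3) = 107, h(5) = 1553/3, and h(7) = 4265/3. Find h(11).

16433/3

Write h(x) = ax^3 + bx^2 + cx + d. Substituting each data point gives a linear system:
  a + b + c + d = -7/3
  27a + 9b + 3c + d = 107
  125a + 25b + 5c + d = 1553/3
  343a + 49b + 7c + d = 4265/3
Solving the system yields a = 4, b = 5/3, c = -4, d = -4.
So h(x) = 4x^3 + (5/3)x^2 - 4x - 4.
Then h(11) = 16433/3.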